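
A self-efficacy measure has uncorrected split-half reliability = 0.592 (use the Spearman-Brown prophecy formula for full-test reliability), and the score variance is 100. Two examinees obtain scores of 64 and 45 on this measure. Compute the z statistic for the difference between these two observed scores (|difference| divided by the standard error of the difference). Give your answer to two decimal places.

2.65

SD = √100 ≃ 10.00000
Spearman-Brown: r = 2(0.592) / (1 + 0.592) = 1.18400 / 1.59200 ≃ 0.74372
SEM = 10.00000*√(1 − 0.74372) ≃ 5.06242
Standard error of the difference = 5.06242·√2 ≃ 7.15935
z = |64 − 45| / 7.15935 = 19 / 7.15935 ≃ 2.65387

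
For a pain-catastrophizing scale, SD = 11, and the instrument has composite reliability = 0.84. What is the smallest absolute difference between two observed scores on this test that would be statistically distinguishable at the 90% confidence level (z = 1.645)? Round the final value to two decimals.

SEM = 11.00000 · √(1 − 0.84000) = 11.00000 · √0.16000 ≈ 11.00000 · 0.40000 ≈ 4.40000
SE_diff = √2 · SEM ≈ 6.22254
Minimum reliable difference = 1.645 · SE_diff ≈ 1.645 · 6.22254 ≈ 10.23608

10.24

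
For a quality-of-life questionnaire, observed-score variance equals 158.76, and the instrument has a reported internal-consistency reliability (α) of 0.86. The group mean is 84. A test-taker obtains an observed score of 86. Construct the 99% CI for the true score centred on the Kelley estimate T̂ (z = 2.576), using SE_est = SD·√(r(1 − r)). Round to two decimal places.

[74.46, 96.98]

SD = √158.76 = 12.600
Estimated true score = 0.860·86 + (1 − 0.860)·84 ≃ 85.720
SE_est = SD · √(r(1 − r)) = 12.600 · √0.120 ≃ 12.600 · 0.347 ≃ 4.372
CI = 85.720 ± 2.576 · 4.372 → [74.458, 96.982]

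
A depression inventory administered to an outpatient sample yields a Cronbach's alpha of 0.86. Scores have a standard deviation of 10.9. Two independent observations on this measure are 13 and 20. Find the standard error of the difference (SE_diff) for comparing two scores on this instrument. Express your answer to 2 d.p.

The standard error of measurement is 10.9000×√(1 − 0.8600) ≈ 10.9000×0.3742 ≈ 4.0784.
SE_diff = √2 × SEM ≈ 5.7677

5.77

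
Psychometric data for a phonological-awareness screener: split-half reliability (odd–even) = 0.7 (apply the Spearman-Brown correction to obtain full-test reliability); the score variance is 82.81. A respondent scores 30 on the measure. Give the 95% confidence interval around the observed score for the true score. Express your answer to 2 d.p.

σ = 82.81^(1/2) = 9.100
Full-length reliability (Spearman-Brown) = 2(0.7)/(1+0.7) ≃ 0.824
SEM = 9.100 * √(1 − 0.824) = 9.100 * √0.176 ≃ 9.100 * 0.420 ≃ 3.823
Half-width = 1.96*3.823 ≃ 7.493
95% CI: 30 ± 7.493 = [22.507, 37.493]

[22.51, 37.49]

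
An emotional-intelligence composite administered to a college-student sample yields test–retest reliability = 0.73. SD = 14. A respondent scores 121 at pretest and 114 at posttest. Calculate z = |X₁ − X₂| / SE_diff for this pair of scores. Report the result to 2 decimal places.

0.68

SEM = 14.000 * √(1 − 0.730) = 14.000 * √0.270 ≈ 14.000 * 0.520 ≈ 7.275
Standard error of the difference = 7.275·√2 ≈ 10.288
z = 7 / 10.288 ≈ 0.680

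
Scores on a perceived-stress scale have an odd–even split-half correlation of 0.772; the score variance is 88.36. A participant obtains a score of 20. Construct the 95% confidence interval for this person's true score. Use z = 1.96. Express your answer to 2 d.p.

SD = √88.36 = 9.400
Spearman-Brown: r = 2(0.772) / (1 + 0.772) = 1.544 / 1.772 ≈ 0.871
SEM = 9.400 * √(1 − 0.871) = 9.400 * √0.129 ≈ 9.400 * 0.359 ≈ 3.372
Half-width = 1.96*3.372 ≈ 6.609
95% CI: 20 ± 6.609 = [13.391, 26.609]

[13.39, 26.61]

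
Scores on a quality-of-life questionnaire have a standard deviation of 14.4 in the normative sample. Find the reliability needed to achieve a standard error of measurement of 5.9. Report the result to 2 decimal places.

0.83

r = 1 − (5.9000/14.4)² ≈ 1 − 0.1679 ≈ 0.8321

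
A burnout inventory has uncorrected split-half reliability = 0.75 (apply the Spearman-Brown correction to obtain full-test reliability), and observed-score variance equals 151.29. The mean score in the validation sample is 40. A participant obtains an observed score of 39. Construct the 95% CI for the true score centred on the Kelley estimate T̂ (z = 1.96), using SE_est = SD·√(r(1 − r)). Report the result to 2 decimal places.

[30.71, 47.58]

SD = √151.29 = 12.3000
Spearman-Brown: r = 2(0.75) / (1 + 0.75) = 1.5000 / 1.7500 ≈ 0.8571
T̂ = r·X + (1 − r)·M = 0.8571*39 + 0.1429*40 ≈ 33.4286 + 5.7143 ≈ 39.1429
SE_est = SD * √(r(1 − r)) = 12.3000 * √0.1224 ≈ 12.3000 * 0.3499 ≈ 4.3041
95% CI: 39.1429 ± 8.4360 ≈ (30.7068, 47.5789)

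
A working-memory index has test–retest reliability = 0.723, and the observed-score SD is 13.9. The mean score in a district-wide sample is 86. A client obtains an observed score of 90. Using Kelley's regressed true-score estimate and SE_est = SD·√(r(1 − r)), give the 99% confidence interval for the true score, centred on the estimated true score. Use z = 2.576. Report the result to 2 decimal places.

[72.87, 104.92]

T̂ = 0.7230(90) + 0.2770(86) ≃ 88.8920
SE_est = SD · √(r(1 − r)) = 13.9000 · √0.2003 ≃ 13.9000 · 0.4475 ≃ 6.2205
99% CI: 88.8920 ± 16.0240 ≃ (72.8680, 104.9160)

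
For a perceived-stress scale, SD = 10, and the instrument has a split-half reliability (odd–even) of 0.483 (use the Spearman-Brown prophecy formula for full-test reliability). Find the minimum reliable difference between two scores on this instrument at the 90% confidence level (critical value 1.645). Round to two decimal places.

Spearman-Brown: r = 2(0.483) / (1 + 0.483) = 0.96600 / 1.48300 ≈ 0.65138
SEM = 10.00000 × √(1 − 0.65138) = 10.00000 × √0.34862 ≈ 10.00000 × 0.59044 ≈ 5.90439
Standard error of the difference = 5.90439·√2 ≈ 8.35006
Smallest detectable difference = 1.645×8.35006 ≈ 13.73585

13.74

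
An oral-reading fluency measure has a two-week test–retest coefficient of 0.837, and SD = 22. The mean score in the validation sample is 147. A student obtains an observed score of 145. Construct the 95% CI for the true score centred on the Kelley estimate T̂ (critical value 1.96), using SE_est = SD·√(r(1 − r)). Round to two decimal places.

T̂ = 0.837(145) + 0.163(147) ≈ 145.326
SE_est = SD * √(r(1 − r)) = 22.000 * √0.136 ≈ 22.000 * 0.369 ≈ 8.126
CI = 145.326 ± 1.96 * 8.126 → [129.399, 161.253]

[129.40, 161.25]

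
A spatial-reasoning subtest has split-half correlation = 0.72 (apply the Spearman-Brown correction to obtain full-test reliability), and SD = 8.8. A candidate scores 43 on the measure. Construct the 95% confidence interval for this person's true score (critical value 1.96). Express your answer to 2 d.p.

Spearman-Brown: r = 2(0.72) / (1 + 0.72) = 1.440 / 1.720 ≈ 0.837
The standard error of measurement is 8.800*√(1 − 0.837) ≈ 8.800*0.403 ≈ 3.551.
Half-width = 1.96*3.551 ≈ 6.959
CI = 43 ± 6.959 → [36.041, 49.959]

[36.04, 49.96]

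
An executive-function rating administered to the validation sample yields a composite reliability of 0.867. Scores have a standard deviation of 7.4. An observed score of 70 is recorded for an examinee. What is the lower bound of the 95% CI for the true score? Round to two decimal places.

SEM = 7.40000 · √(1 − 0.86700) = 7.40000 · √0.13300 ≈ 7.40000 · 0.36469 ≈ 2.69872
Margin = 1.96 · 2.69872 ≈ 5.28949
Lower bound: 70 − 5.28949 = 64.71051

64.71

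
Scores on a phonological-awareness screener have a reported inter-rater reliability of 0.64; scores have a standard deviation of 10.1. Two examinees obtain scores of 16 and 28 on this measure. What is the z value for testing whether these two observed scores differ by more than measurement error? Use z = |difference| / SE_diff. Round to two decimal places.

The standard error of measurement is 10.1000*√(1 − 0.6400) ≈ 10.1000*0.6000 ≈ 6.0600.
Standard error of the difference = 6.0600·√2 ≈ 8.5701
z = 12 / 8.5701 ≈ 1.4002

1.40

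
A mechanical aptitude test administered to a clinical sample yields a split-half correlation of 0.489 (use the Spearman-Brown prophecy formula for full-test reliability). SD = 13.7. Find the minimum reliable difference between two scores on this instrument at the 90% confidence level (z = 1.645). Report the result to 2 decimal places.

18.67

Full-length reliability (Spearman-Brown) = 2(0.489)/(1+0.489) ≃ 0.65682
SEM = 13.70000·√(1 − 0.65682) ≃ 8.02571
SE_diff = SEM · √2 ≃ 8.02571 · 1.41421 ≃ 11.35007
Minimum reliable difference = 1.645 · SE_diff ≃ 1.645 · 11.35007 ≃ 18.67087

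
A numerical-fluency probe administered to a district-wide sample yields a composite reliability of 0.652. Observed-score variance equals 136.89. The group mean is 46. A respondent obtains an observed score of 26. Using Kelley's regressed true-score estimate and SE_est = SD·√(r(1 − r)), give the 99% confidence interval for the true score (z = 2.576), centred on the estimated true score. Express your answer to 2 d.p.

[18.60, 47.32]

σ = 136.89^(1/2) = 11.700
T̂ = r·X + (1 − r)·M = 0.652·26 + 0.348·46 = 16.952 + 16.008 ≈ 32.960
SE_est = 11.700·√(0.652·0.348) ≈ 5.573
99% CI: 32.960 ± 14.356 ≈ (18.604, 47.316)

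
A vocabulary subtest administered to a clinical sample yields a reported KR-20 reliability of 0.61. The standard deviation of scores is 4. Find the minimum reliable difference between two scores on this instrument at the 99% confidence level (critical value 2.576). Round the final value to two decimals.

9.10

SEM = 4.0000 * √(1 − 0.6100) = 4.0000 * √0.3900 ≈ 4.0000 * 0.6245 ≈ 2.4980
SE_diff = SEM * √2 ≈ 2.4980 * 1.4142 ≈ 3.5327
Minimum reliable difference = 2.576 * SE_diff ≈ 2.576 * 3.5327 ≈ 9.1002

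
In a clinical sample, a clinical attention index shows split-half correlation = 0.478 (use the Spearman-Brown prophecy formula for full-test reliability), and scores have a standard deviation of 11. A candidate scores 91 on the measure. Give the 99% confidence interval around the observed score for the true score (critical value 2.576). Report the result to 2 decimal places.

Full-length reliability (Spearman-Brown) = 2(0.478)/(1+0.478) ≈ 0.647
SEM = 11.000 · √(1 − 0.647) = 11.000 · √0.353 ≈ 11.000 · 0.594 ≈ 6.537
2.576 · SEM ≈ 16.840
Interval: (74.160, 107.840)

[74.16, 107.84]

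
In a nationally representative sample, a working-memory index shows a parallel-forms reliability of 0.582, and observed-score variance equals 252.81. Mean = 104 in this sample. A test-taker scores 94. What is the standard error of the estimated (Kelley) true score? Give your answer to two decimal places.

7.84

SD = √252.81 ≈ 15.900
SE_est = SD × √(r(1 − r)) = 15.900 × √0.243 ≈ 15.900 × 0.493 ≈ 7.842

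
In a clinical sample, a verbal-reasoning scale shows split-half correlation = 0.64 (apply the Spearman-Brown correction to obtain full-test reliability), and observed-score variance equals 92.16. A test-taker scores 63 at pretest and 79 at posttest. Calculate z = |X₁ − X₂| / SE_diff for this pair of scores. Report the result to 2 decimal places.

2.52

σ = 92.16^(1/2) = 9.6000
Full-length reliability (Spearman-Brown) = 2(0.64)/(1+0.64) ≈ 0.7805
SEM = 9.6000 · √(1 − 0.7805) = 9.6000 · √0.2195 ≈ 9.6000 · 0.4685 ≈ 4.4978
Standard error of the difference = 4.4978·√2 ≈ 6.3609
z = |63 − 79| / 6.3609 = 16 / 6.3609 ≈ 2.5154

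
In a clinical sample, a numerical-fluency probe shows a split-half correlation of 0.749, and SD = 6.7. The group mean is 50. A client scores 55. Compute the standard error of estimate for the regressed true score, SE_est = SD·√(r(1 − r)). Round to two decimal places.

Spearman-Brown: r = 2(0.749) / (1 + 0.749) = 1.49800 / 1.74900 ≈ 0.85649
SE_est = 6.70000*√(0.85649*0.14351) ≈ 2.34897

2.35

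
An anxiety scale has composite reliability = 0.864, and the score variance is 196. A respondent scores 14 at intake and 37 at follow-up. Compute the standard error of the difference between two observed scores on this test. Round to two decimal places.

σ = 196^(1/2) = 14.0000
SEM = 14.0000 · √(1 − 0.8640) = 14.0000 · √0.1360 ≈ 14.0000 · 0.3688 ≈ 5.1629
SE_diff = √2 · SEM ≈ 7.3015

7.30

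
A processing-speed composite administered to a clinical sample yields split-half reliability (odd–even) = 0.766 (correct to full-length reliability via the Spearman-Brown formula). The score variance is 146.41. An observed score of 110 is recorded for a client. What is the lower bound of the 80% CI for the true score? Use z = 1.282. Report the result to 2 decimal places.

σ = 146.41^(1/2) = 12.10000
Spearman-Brown: r = 2(0.766) / (1 + 0.766) = 1.53200 / 1.76600 ≈ 0.86750
SEM = 12.10000·√(1 − 0.86750) ≈ 4.40451
1.282 · SEM ≈ 5.64659
Lower bound: 110 − 5.64659 = 104.35341

104.35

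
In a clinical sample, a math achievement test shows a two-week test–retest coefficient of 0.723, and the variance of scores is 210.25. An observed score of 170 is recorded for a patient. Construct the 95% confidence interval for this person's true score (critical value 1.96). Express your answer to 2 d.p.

[155.04, 184.96]

σ = 210.25^(1/2) = 14.5000
SEM = 14.5000 · √(1 − 0.7230) = 14.5000 · √0.2770 ≃ 14.5000 · 0.5263 ≃ 7.6315
Margin = 1.96 · 7.6315 ≃ 14.9577
Interval: (155.0423, 184.9577)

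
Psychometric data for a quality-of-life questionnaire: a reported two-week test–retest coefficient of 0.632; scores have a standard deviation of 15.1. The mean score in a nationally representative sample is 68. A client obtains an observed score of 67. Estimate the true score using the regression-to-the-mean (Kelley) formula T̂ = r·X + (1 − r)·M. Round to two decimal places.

67.37

Estimated true score = 0.632×67 + (1 − 0.632)×68 ≈ 67.368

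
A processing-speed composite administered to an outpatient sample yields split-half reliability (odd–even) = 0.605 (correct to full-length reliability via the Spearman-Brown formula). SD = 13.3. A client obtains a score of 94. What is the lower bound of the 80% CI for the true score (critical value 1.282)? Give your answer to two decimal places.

85.54

Spearman-Brown: r = 2(0.605) / (1 + 0.605) = 1.2100 / 1.6050 ≈ 0.7539
SEM = 13.3000*√(1 − 0.7539) ≈ 6.5980
Half-width = 1.282*6.5980 ≈ 8.4586
Lower limit = 94 − 8.4586 ≈ 85.5414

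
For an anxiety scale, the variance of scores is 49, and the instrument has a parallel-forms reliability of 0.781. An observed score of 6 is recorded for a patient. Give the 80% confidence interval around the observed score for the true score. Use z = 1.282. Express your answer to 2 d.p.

SD = √49 ≈ 7.000
SEM = 7.000 · √(1 − 0.781) = 7.000 · √0.219 ≈ 7.000 · 0.468 ≈ 3.276
Margin = 1.282 · 3.276 ≈ 4.200
80% CI: 6 ± 4.200 = [1.800, 10.200]

[1.80, 10.20]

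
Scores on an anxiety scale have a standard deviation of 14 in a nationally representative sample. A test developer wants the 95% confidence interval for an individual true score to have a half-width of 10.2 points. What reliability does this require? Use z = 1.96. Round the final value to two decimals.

0.86

SEM needed = half-width / z = 10.2/1.96 ≃ 5.2041
r = 1 − (SEM / SD)² = 1 − (5.2041 / 14)² ≃ 1 − 0.1382 ≃ 0.8618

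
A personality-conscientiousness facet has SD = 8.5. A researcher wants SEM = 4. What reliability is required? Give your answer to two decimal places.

0.78

r = 1 − (4.0000/8.5)² ≈ 1 − 0.2215 ≈ 0.7785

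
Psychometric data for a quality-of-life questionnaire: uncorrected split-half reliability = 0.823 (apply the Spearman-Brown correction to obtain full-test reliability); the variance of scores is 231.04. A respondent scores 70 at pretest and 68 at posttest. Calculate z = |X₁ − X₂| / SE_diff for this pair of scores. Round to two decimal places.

SD = √231.04 ≈ 15.2000
Full-length reliability (Spearman-Brown) = 2(0.823)/(1+0.823) ≈ 0.9029
SEM = 15.2000 * √(1 − 0.9029) = 15.2000 * √0.0971 ≈ 15.2000 * 0.3116 ≈ 4.7363
Standard error of the difference = 4.7363·√2 ≈ 6.6981
z = |70 − 68| / 6.6981 = 2 / 6.6981 ≈ 0.2986

0.30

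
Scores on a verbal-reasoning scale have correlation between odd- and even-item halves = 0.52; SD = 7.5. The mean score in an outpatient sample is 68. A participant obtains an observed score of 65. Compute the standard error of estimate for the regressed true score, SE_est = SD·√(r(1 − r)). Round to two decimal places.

3.49

Full-length reliability (Spearman-Brown) = 2(0.52)/(1+0.52) ≃ 0.684
SE_est = 7.500·√(0.684·0.316) ≃ 3.486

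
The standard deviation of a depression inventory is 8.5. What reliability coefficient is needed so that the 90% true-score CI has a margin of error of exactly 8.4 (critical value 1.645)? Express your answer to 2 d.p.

SEM needed = half-width / z = 8.4/1.645 ≈ 5.1064
Required reliability = 1 − (SEM/SD)² = 1 − 0.3609 ≈ 0.6391

0.64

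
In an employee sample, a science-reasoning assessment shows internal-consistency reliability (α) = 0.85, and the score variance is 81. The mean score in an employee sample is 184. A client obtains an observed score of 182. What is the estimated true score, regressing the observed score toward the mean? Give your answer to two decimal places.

182.30

T̂ = 0.85000(182) + 0.15000(184) ≈ 182.30000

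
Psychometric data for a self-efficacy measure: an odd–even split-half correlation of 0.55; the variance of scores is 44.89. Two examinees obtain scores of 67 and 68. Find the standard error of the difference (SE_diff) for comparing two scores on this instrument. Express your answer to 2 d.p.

σ = 44.89^(1/2) = 6.700
Spearman-Brown: r = 2(0.55) / (1 + 0.55) = 1.100 / 1.550 ≈ 0.710
SEM = 6.700 · √(1 − 0.710) = 6.700 · √0.290 ≈ 6.700 · 0.539 ≈ 3.610
SE_diff = √2 · SEM ≈ 5.105

5.11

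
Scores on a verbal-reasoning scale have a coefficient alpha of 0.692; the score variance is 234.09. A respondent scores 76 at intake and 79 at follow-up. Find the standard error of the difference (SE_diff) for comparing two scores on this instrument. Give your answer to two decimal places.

12.01

SD = √234.09 = 15.300
The standard error of measurement is 15.300*√(1 − 0.692) ≈ 15.300*0.555 ≈ 8.491.
SE_diff = √2 * SEM ≈ 12.008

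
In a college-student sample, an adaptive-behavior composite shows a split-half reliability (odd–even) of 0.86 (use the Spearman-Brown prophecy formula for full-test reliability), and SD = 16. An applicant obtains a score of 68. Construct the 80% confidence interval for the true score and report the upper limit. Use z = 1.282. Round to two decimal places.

Spearman-Brown: r = 2(0.86) / (1 + 0.86) = 1.72000 / 1.86000 ≃ 0.92473
SEM = 16.00000×√(1 − 0.92473) ≃ 4.38963
Margin = 1.282 × 4.38963 ≃ 5.62750
Upper bound: 68 + 5.62750 = 73.62750

73.63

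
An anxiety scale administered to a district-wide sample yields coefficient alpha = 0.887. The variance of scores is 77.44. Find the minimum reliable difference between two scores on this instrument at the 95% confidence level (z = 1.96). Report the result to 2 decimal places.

σ = 77.44^(1/2) = 8.8000
SEM = 8.8000 * √(1 − 0.8870) = 8.8000 * √0.1130 ≈ 8.8000 * 0.3362 ≈ 2.9582
SE_diff = √2 * SEM ≈ 4.1835
Minimum reliable difference = 1.96 * SE_diff ≈ 1.96 * 4.1835 ≈ 8.1996

8.20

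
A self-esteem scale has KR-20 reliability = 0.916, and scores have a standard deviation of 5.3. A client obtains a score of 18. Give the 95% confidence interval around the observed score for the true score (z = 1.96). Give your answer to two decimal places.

SEM = 5.3000·√(1 − 0.9160) ≈ 1.5361
Margin = 1.96 · 1.5361 ≈ 3.0107
Interval: (14.9893, 21.0107)

[14.99, 21.01]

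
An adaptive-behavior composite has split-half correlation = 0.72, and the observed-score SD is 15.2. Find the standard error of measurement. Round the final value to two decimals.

Spearman-Brown: r = 2(0.72) / (1 + 0.72) = 1.4400 / 1.7200 ≈ 0.8372
SEM = 15.2000 · √(1 − 0.8372) = 15.2000 · √0.1628 ≈ 15.2000 · 0.4035 ≈ 6.1328

6.13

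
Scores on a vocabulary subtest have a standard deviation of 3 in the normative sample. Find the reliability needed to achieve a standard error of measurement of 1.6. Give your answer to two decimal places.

Required reliability = 1 − (SEM/SD)² = 1 − 0.28444 ≈ 0.71556

0.72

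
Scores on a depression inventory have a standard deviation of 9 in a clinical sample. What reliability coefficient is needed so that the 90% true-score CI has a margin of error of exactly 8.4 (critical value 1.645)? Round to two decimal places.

0.68

Required SEM = 8.4 / 1.645 ≈ 5.10638
Required reliability = 1 − (SEM/SD)² = 1 − 0.32192 ≈ 0.67808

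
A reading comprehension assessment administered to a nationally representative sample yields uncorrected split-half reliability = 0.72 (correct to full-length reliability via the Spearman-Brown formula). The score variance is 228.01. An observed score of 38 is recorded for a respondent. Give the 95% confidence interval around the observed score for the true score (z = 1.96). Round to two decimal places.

[26.06, 49.94]

σ = 228.01^(1/2) = 15.1000
Spearman-Brown: r = 2(0.72) / (1 + 0.72) = 1.4400 / 1.7200 ≈ 0.8372
SEM = 15.1000×√(1 − 0.8372) ≈ 6.0924
Margin = 1.96 × 6.0924 ≈ 11.9412
Interval: (26.0588, 49.9412)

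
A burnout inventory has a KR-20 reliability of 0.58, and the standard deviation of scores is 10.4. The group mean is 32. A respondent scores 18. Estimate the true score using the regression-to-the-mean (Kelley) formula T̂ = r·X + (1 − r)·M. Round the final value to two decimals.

23.88

T̂ = 0.5800(18) + 0.4200(32) ≈ 23.8800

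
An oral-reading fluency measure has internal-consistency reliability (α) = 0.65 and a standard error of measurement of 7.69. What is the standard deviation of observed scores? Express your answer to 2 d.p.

13.00

σ = SEM·(1 − r)^(−1/2) ≃ 7.69×1.69031 ≃ 12.99847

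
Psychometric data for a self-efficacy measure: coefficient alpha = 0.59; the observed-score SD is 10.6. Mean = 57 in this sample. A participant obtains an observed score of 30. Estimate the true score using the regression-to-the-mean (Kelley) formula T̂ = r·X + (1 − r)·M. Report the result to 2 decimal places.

T̂ = r·X + (1 − r)·M = 0.590·30 + 0.410·57 = 17.700 + 23.370 ≃ 41.070

41.07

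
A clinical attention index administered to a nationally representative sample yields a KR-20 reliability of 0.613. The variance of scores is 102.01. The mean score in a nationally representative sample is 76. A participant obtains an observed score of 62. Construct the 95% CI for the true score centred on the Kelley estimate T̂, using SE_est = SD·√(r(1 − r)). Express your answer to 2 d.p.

[57.78, 77.06]

SD = √102.01 = 10.1000
Estimated true score = 0.6130·62 + (1 − 0.6130)·76 ≈ 67.4180
SE_est = 10.1000·√[r(1 − r)] ≈ 4.9193
95% CI: 67.4180 ± 9.6419 ≈ (57.7761, 77.0599)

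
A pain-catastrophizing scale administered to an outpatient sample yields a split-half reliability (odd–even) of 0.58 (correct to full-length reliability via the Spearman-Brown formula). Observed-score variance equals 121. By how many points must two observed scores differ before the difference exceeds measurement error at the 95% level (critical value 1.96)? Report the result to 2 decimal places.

15.72

SD = √121 = 11.0000
Full-length reliability (Spearman-Brown) = 2(0.58)/(1+0.58) ≈ 0.7342
SEM = 11.0000 × √(1 − 0.7342) = 11.0000 × √0.2658 ≈ 11.0000 × 0.5156 ≈ 5.6714
Standard error of the difference = 5.6714·√2 ≈ 8.0205
Smallest detectable difference = 1.96×8.0205 ≈ 15.7203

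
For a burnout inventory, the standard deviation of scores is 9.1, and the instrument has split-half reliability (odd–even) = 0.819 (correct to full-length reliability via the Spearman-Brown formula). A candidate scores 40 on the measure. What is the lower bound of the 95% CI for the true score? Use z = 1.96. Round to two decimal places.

34.37

Full-length reliability (Spearman-Brown) = 2(0.819)/(1+0.819) ≈ 0.90049
SEM = 9.10000 × √(1 − 0.90049) = 9.10000 × √0.09951 ≈ 9.10000 × 0.31544 ≈ 2.87054
Margin = 1.96 × 2.87054 ≈ 5.62627
Lower limit = 40 − 5.62627 ≈ 34.37373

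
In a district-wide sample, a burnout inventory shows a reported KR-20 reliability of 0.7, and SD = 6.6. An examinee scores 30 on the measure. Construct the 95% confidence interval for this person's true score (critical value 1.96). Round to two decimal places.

SEM = 6.6000 × √(1 − 0.7000) = 6.6000 × √0.3000 ≈ 6.6000 × 0.5477 ≈ 3.6150
Half-width = 1.96×3.6150 ≈ 7.0853
CI = 30 ± 7.0853 → [22.9147, 37.0853]

[22.91, 37.09]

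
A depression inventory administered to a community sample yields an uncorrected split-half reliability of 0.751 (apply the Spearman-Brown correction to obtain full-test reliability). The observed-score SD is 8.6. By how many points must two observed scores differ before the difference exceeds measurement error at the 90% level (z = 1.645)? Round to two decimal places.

7.54

Full-length reliability (Spearman-Brown) = 2(0.751)/(1+0.751) ≈ 0.85780
SEM = 8.60000 * √(1 − 0.85780) = 8.60000 * √0.14220 ≈ 8.60000 * 0.37710 ≈ 3.24306
SE_diff = √2 * SEM ≈ 4.58638
Smallest detectable difference = 1.645*4.58638 ≈ 7.54460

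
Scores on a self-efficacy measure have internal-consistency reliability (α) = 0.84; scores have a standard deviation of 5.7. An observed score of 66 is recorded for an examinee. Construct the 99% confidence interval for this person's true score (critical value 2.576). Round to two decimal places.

SEM = 5.700 * √(1 − 0.840) = 5.700 * √0.160 ≃ 5.700 * 0.400 ≃ 2.280
2.576 * SEM ≃ 5.873
99% CI: 66 ± 5.873 = [60.127, 71.873]

[60.13, 71.87]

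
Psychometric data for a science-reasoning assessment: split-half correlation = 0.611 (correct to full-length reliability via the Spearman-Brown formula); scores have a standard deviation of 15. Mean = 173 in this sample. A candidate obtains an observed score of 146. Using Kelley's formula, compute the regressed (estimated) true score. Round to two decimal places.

r_full = 2·0.611 / (1 + 0.611) ≃ 0.759
T̂ = r·X + (1 − r)·M = 0.759×146 + 0.241×173 ≃ 110.746 + 41.773 ≃ 152.520

152.52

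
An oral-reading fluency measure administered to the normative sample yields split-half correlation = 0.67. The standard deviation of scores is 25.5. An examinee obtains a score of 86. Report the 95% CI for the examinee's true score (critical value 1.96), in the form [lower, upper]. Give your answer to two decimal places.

[63.78, 108.22]

Full-length reliability (Spearman-Brown) = 2(0.67)/(1+0.67) ≃ 0.80240
The standard error of measurement is 25.50000×√(1 − 0.80240) ≃ 25.50000×0.44453 ≃ 11.33545.
Margin = 1.96 × 11.33545 ≃ 22.21749
CI = 86 ± 22.21749 → [63.78251, 108.21749]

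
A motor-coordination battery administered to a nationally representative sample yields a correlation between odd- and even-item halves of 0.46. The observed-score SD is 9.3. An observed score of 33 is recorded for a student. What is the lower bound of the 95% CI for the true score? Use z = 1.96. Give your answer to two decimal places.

r_full = 2·0.46 / (1 + 0.46) ≈ 0.6301
SEM = 9.3000 × √(1 − 0.6301) = 9.3000 × √0.3699 ≈ 9.3000 × 0.6082 ≈ 5.6559
Margin = 1.96 × 5.6559 ≈ 11.0856
Lower bound: 33 − 11.0856 = 21.9144

21.91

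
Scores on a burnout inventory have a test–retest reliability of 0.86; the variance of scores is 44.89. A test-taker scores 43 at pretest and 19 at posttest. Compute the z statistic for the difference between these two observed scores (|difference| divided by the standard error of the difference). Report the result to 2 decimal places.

6.77

SD = √44.89 ≈ 6.7000
SEM = 6.7000*√(1 − 0.8600) ≈ 2.5069
SE_diff = SEM * √2 ≈ 2.5069 * 1.4142 ≈ 3.5453
z = 24 / 3.5453 ≈ 6.7695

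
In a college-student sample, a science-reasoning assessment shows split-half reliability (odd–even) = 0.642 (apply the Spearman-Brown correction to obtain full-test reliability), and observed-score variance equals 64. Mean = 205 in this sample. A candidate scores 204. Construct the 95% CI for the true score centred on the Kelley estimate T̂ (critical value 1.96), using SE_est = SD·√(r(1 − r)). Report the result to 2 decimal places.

[197.74, 210.69]

SD = √64 = 8.0000
r_full = 2·0.642 / (1 + 0.642) ≈ 0.7820
T̂ = 0.7820(204) + 0.2180(205) ≈ 204.2180
SE_est = 8.0000·√[r(1 − r)] ≈ 3.3032
CI = 204.2180 ± 1.96 × 3.3032 → [197.7437, 210.6924]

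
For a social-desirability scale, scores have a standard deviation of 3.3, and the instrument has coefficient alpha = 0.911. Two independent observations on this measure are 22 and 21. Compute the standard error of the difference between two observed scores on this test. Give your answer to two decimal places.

The standard error of measurement is 3.3000*√(1 − 0.9110) ≈ 3.3000*0.2983 ≈ 0.9845.
SE_diff = √2 * SEM ≈ 1.3923

1.39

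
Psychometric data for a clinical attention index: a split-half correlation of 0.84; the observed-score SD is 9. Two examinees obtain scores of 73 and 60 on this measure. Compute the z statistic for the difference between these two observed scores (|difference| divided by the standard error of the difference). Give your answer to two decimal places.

r_full = 2·0.84 / (1 + 0.84) ≈ 0.913
SEM = 9.000 · √(1 − 0.913) = 9.000 · √0.087 ≈ 9.000 · 0.295 ≈ 2.654
Standard error of the difference = 2.654·√2 ≈ 3.753
z = 13 / 3.753 ≈ 3.464

3.46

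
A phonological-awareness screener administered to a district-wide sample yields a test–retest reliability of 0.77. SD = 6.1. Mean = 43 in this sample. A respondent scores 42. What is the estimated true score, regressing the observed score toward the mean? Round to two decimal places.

42.23

T̂ = 0.770(42) + 0.230(43) ≈ 42.230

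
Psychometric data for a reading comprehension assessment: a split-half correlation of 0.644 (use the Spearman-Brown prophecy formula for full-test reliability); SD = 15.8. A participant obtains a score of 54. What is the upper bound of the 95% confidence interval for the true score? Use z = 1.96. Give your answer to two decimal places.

Full-length reliability (Spearman-Brown) = 2(0.644)/(1+0.644) ≃ 0.7835
The standard error of measurement is 15.8000*√(1 − 0.7835) ≃ 15.8000*0.4653 ≃ 7.3524.
Margin = 1.96 * 7.3524 ≃ 14.4108
Upper limit = 54 + 14.4108 ≃ 68.4108

68.41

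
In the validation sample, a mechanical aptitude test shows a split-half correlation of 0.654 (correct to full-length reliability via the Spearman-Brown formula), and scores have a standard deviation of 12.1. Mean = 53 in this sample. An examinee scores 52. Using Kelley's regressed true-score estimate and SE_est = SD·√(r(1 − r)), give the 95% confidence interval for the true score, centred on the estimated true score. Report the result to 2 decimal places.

Full-length reliability (Spearman-Brown) = 2(0.654)/(1+0.654) ≈ 0.791
Estimated true score = 0.791·52 + (1 − 0.791)·53 ≈ 52.209
SE_est = SD · √(r(1 − r)) = 12.100 · √0.165 ≈ 12.100 · 0.407 ≈ 4.921
CI = 52.209 ± 1.96 · 4.921 → [42.563, 61.855]

[42.56, 61.86]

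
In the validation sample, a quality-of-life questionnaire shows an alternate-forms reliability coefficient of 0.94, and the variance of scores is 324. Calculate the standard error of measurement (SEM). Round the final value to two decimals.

SD = √324 ≃ 18.0000
SEM = 18.0000 · √(1 − 0.9400) = 18.0000 · √0.0600 ≃ 18.0000 · 0.2449 ≃ 4.4091

4.41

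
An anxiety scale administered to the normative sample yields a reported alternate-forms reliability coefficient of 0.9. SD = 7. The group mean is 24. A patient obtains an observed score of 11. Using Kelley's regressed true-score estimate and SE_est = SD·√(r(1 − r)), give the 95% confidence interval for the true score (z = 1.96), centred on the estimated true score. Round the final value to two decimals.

T̂ = r·X + (1 − r)·M = 0.9000×11 + 0.1000×24 = 9.9000 + 2.4000 ≈ 12.3000
SE_est = SD × √(r(1 − r)) = 7.0000 × √0.0900 ≈ 7.0000 × 0.3000 ≈ 2.1000
CI = 12.3000 ± 1.96 × 2.1000 → [8.1840, 16.4160]

[8.18, 16.42]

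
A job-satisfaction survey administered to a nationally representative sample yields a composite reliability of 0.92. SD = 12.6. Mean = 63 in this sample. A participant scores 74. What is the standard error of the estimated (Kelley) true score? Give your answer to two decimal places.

3.42

SE_est = 12.6000·√[r(1 − r)] ≈ 3.4183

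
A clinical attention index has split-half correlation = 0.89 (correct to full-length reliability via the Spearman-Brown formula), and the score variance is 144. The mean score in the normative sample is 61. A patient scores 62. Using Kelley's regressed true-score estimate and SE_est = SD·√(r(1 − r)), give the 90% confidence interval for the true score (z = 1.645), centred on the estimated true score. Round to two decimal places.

σ = 144^(1/2) = 12.000
Full-length reliability (Spearman-Brown) = 2(0.89)/(1+0.89) ≈ 0.942
Estimated true score = 0.942×62 + (1 − 0.942)×61 ≈ 61.942
SE_est = SD × √(r(1 − r)) = 12.000 × √0.055 ≈ 12.000 × 0.234 ≈ 2.809
90% CI: 61.942 ± 4.622 ≈ (57.320, 66.563)

[57.32, 66.56]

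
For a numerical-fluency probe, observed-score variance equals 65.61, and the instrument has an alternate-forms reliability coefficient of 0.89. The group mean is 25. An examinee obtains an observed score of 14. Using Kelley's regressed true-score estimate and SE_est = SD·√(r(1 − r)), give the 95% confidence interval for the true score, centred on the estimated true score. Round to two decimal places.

[10.24, 20.18]

SD = √65.61 = 8.1000
T̂ = 0.8900(14) + 0.1100(25) ≈ 15.2100
SE_est = 8.1000·√[r(1 − r)] ≈ 2.5344
CI = 15.2100 ± 1.96 · 2.5344 → [10.2426, 20.1774]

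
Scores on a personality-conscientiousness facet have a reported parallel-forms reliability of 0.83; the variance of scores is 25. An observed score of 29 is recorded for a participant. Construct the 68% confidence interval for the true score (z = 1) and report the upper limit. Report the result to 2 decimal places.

31.06

SD = √25 ≈ 5.000
SEM = 5.000 × √(1 − 0.830) = 5.000 × √0.170 ≈ 5.000 × 0.412 ≈ 2.062
Margin = 1 × 2.062 ≈ 2.062
Upper bound: 29 + 2.062 = 31.062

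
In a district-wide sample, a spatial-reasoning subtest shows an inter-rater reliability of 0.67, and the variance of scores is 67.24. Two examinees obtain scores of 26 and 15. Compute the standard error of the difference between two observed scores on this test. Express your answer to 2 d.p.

6.66

SD = √67.24 = 8.2000
The standard error of measurement is 8.2000*√(1 − 0.6700) ≃ 8.2000*0.5745 ≃ 4.7105.
Standard error of the difference = 4.7105·√2 ≃ 6.6617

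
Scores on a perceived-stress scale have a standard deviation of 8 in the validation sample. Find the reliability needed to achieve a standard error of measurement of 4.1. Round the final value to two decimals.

0.74

r = 1 − (SEM / SD)² = 1 − (4.1000 / 8)² ≈ 1 − 0.2627 ≈ 0.7373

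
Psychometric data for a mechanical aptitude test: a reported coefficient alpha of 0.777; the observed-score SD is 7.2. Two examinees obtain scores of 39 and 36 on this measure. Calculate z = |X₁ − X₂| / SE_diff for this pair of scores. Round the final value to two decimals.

SEM = 7.2000 * √(1 − 0.7770) = 7.2000 * √0.2230 ≈ 7.2000 * 0.4722 ≈ 3.4000
SE_diff = SEM * √2 ≈ 3.4000 * 1.4142 ≈ 4.8084
z = |39 − 36| / 4.8084 = 3 / 4.8084 ≈ 0.6239

0.62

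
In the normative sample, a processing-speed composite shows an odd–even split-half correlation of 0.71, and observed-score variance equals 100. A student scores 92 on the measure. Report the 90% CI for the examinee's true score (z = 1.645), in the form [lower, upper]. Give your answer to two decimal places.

SD = √100 = 10.00000
r_full = 2·0.71 / (1 + 0.71) ≈ 0.83041
SEM = 10.00000 * √(1 − 0.83041) = 10.00000 * √0.16959 ≈ 10.00000 * 0.41181 ≈ 4.11814
Half-width = 1.645*4.11814 ≈ 6.77434
Interval: (85.22566, 98.77434)

[85.23, 98.77]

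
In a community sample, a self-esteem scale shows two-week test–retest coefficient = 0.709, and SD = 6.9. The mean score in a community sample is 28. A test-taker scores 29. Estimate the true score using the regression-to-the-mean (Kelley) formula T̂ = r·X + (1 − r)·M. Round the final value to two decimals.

T̂ = 0.70900(29) + 0.29100(28) ≈ 28.70900

28.71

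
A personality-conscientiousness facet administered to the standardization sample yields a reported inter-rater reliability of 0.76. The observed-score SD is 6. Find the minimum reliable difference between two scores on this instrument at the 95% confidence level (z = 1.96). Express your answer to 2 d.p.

8.15

SEM = 6.00000 × √(1 − 0.76000) = 6.00000 × √0.24000 ≈ 6.00000 × 0.48990 ≈ 2.93939
SE_diff = SEM × √2 ≈ 2.93939 × 1.41421 ≈ 4.15692
Smallest detectable difference = 1.96×4.15692 ≈ 8.14757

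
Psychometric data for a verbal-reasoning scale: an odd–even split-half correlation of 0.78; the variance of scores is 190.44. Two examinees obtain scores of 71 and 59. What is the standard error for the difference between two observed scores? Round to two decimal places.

6.86

SD = √190.44 ≈ 13.800
Spearman-Brown: r = 2(0.78) / (1 + 0.78) = 1.560 / 1.780 ≈ 0.876
SEM = 13.800*√(1 − 0.876) ≈ 4.852
SE_diff = SEM * √2 ≈ 4.852 * 1.414 ≈ 6.861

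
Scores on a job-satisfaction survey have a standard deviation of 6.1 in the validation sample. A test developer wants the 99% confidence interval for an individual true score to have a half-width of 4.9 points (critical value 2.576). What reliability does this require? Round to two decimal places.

Required SEM = 4.9 / 2.576 ≈ 1.90217
r = 1 − (1.90217/6.1)² ≈ 1 − 0.09724 ≈ 0.90276

0.90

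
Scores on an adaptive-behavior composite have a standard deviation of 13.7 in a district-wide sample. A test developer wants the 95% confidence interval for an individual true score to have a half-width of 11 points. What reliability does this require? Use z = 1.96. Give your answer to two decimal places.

0.83

SEM needed = half-width / z = 11/1.96 ≃ 5.612
r = 1 − (SEM / SD)² = 1 − (5.612 / 13.7)² ≃ 1 − 0.168 ≃ 0.832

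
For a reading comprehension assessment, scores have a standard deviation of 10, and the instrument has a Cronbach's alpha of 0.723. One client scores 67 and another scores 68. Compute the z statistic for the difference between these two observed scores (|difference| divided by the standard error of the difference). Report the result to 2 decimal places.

SEM = 10.00000·√(1 − 0.72300) ≈ 5.26308
Standard error of the difference = 5.26308·√2 ≈ 7.44312
z = 1 / 7.44312 ≈ 0.13435

0.13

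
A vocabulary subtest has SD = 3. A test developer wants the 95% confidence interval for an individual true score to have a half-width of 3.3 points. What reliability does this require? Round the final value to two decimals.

Required SEM = 3.3 / 1.96 ≈ 1.68367
r = 1 − (1.68367/3)² ≈ 1 − 0.31497 ≈ 0.68503

0.69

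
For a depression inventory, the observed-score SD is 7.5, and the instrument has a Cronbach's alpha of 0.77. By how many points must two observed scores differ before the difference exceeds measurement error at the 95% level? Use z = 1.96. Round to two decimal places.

SEM = 7.50000 * √(1 − 0.77000) = 7.50000 * √0.23000 ≈ 7.50000 * 0.47958 ≈ 3.59687
SE_diff = √2 * SEM ≈ 5.08675
Minimum reliable difference = 1.96 * SE_diff ≈ 1.96 * 5.08675 ≈ 9.97003

9.97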